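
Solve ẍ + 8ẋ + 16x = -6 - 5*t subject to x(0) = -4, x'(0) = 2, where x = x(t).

Characteristic equation r² + 8r + 16 = 0 has discriminant (8)² - 4·(16) = 0, so r = -4 is a repeated root.
Hence x_h = (C1 + C2*t)*exp(-4*t).
For the particular solution try x_p = A0 + A1*t. Substituting and matching coefficients of each power of t gives A0 = -7/32, A1 = -5/16, so x_p = -7/32 - 5*t/16.
General solution: x = -7/32 - 5*t/16 + C1*exp(-4*t) + C2*t*exp(-4*t).
Apply the initial conditions: x(0) = -7/32 + C1 = -4 and x'(0) = -5/16 + C2 - 4*C1 = 2. Solving gives C1 = -121/32, C2 = -205/16.

x = -7/32 - 121*exp(-4*t)/32 - 5*t/16 - 205*t*exp(-4*t)/16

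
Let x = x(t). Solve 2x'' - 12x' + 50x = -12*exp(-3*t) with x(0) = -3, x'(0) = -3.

Divide through by 2: x'' - 6x' + 25x = -6*exp(-3*t).
Characteristic equation r² - 6r + 25 = 0 has discriminant (-6)² - 4·(25) = -64 < 0, so r = 3 ± 4i.
Hence x_h = C1*cos(4*t)*exp(3*t) + C2*exp(3*t)*sin(4*t).
Try x_p = A*exp(-3*t). Substituting into the equation and dividing by exp(-3*t) gives A = -3/26, so x_p = -3*exp(-3*t)/26.
General solution: x = -3*exp(-3*t)/26 + C1*cos(4*t)*exp(3*t) + C2*exp(3*t)*sin(4*t).
Apply the initial conditions: x(0) = -3/26 + C1 = -3 and x'(0) = 9/26 + 3*C1 + 4*C2 = -3. Solving gives C1 = -75/26, C2 = 69/52.

x = -3*exp(-3*t)/26 - 75*cos(4*t)*exp(3*t)/26 + 69*exp(3*t)*sin(4*t)/52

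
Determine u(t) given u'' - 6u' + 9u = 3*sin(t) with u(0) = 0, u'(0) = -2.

u = -9*exp(3*t)/50 + 6*sin(t)/25 + 9*cos(t)/50 - 17*t*exp(3*t)/10

Characteristic equation r² - 6r + 9 = 0 has discriminant (-6)² - 4·(9) = 0, so r = 3 is a repeated root.
Hence u_h = (C1 + C2*t)*exp(3*t).
Try u_p = A*cos(t) + B*sin(t). Substituting and equating the coefficients of cos(t) and sin(t) gives A = 9/50, B = 6/25, so u_p = 6*sin(t)/25 + 9*cos(t)/50.
General solution: u = 6*sin(t)/25 + 9*cos(t)/50 + C1*exp(3*t) + C2*t*exp(3*t).
Apply the initial conditions: u(0) = 9/50 + C1 = 0 and u'(0) = 6/25 + C2 + 3*C1 = -2. Solving gives C1 = -9/50, C2 = -17/10.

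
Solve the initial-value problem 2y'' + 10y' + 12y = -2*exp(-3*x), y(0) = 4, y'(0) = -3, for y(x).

y = -4*exp(-3*x) + 8*exp(-2*x) + x*exp(-3*x)

Divide through by 2: y'' + 5y' + 6y = -exp(-3*x).
Characteristic equation r² + 5r + 6 = 0 factors as (r + 3)(r + 2) = 0, so r = -3, -2.
Hence y_h = C1*exp(-3*x) + C2*exp(-2*x).
Since exp(-3*x) solves the homogeneous equation (r = -3 is a root of multiplicity 1), multiply the trial by x. Try y_p = A*x*exp(-3*x). Substituting into the equation and dividing by exp(-3*x) gives A = 1, so y_p = x*exp(-3*x).
General solution: y = C1*exp(-3*x) + C2*exp(-2*x) + x*exp(-3*x).
Apply the initial conditions: y(0) = C1 + C2 = 4 and y'(0) = 1 - 3*C1 - 2*C2 = -3. Solving gives C1 = -4, C2 = 8.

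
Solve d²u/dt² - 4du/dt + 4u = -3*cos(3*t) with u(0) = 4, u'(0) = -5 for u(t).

Characteristic equation r² - 4r + 4 = 0 has discriminant (-4)² - 4·(4) = 0, so r = 2 is a repeated root.
Hence u_h = (C1 + C2*t)*exp(2*t).
Try u_p = A*cos(3*t) + B*sin(3*t). Substituting and equating the coefficients of cos(3t) and sin(3t) gives A = 15/169, B = 36/169, so u_p = 15*cos(3*t)/169 + 36*sin(3*t)/169.
General solution: u = 15*cos(3*t)/169 + 36*sin(3*t)/169 + C1*exp(2*t) + C2*t*exp(2*t).
Apply the initial conditions: u(0) = 15/169 + C1 = 4 and u'(0) = 108/169 + C2 + 2*C1 = -5. Solving gives C1 = 661/169, C2 = -175/13.

u = 15*cos(3*t)/169 + 36*sin(3*t)/169 + 661*exp(2*t)/169 - 175*t*exp(2*t)/13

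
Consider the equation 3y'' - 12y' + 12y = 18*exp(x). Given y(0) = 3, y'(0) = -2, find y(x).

y = -3*exp(2*x) + 6*exp(x) - 2*x*exp(2*x)

Divide through by 3: y'' - 4y' + 4y = 6*exp(x).
Characteristic equation r² - 4r + 4 = 0 has discriminant (-4)² - 4·(4) = 0, so r = 2 is a repeated root.
Hence y_h = (C1 + C2*x)*exp(2*x).
Try y_p = A*exp(x). Substituting into the equation and dividing by exp(x) gives A = 6, so y_p = 6*exp(x).
General solution: y = 6*exp(x) + C1*exp(2*x) + C2*x*exp(2*x).
Apply the initial conditions: y(0) = 6 + C1 = 3 and y'(0) = 6 + C2 + 2*C1 = -2. Solving gives C1 = -3, C2 = -2.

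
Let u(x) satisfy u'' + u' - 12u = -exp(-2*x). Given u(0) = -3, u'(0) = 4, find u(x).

Characteristic equation r² + r - 12 = 0 factors as (r - 3)(r + 4) = 0, so r = 3, -4.
Hence u_h = C1*exp(3*x) + C2*exp(-4*x).
Try u_p = A*exp(-2*x). Substituting into the equation and dividing by exp(-2*x) gives A = 1/10, so u_p = exp(-2*x)/10.
General solution: u = exp(-2*x)/10 + C1*exp(3*x) + C2*exp(-4*x).
Apply the initial conditions: u(0) = 1/10 + C1 + C2 = -3 and u'(0) = -1/5 - 4*C2 + 3*C1 = 4. Solving gives C1 = -41/35, C2 = -27/14.

u = -41*exp(3*x)/35 - 27*exp(-4*x)/14 + exp(-2*x)/10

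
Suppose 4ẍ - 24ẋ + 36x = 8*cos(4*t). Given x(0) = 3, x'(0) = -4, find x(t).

x = -48*sin(4*t)/625 - 14*cos(4*t)/625 + 1889*exp(3*t)/625 - 319*t*exp(3*t)/25

Divide through by 4: x'' - 6x' + 9x = 2*cos(4*t).
Characteristic equation r² - 6r + 9 = 0 has discriminant (-6)² - 4·(9) = 0, so r = 3 is a repeated root.
Hence x_h = (C1 + C2*t)*exp(3*t).
Try x_p = A*cos(4*t) + B*sin(4*t). Substituting and equating the coefficients of cos(4t) and sin(4t) gives A = -14/625, B = -48/625, so x_p = -48*sin(4*t)/625 - 14*cos(4*t)/625.
General solution: x = -48*sin(4*t)/625 - 14*cos(4*t)/625 + C1*exp(3*t) + C2*t*exp(3*t).
Apply the initial conditions: x(0) = -14/625 + C1 = 3 and x'(0) = -192/625 + C2 + 3*C1 = -4. Solving gives C1 = 1889/625, C2 = -319/25.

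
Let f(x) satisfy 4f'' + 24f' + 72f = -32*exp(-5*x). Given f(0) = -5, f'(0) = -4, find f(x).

Divide through by 4: f'' + 6f' + 18f = -8*exp(-5*x).
Characteristic equation r² + 6r + 18 = 0 has discriminant (6)² - 4·(18) = -36 < 0, so r = -3 ± 3i.
Hence f_h = C1*cos(3*x)*exp(-3*x) + C2*exp(-3*x)*sin(3*x).
Try f_p = A*exp(-5*x). Substituting into the equation and dividing by exp(-5*x) gives A = -8/13, so f_p = -8*exp(-5*x)/13.
General solution: f = -8*exp(-5*x)/13 + C1*cos(3*x)*exp(-3*x) + C2*exp(-3*x)*sin(3*x).
Apply the initial conditions: f(0) = -8/13 + C1 = -5 and f'(0) = 40/13 - 3*C1 + 3*C2 = -4. Solving gives C1 = -57/13, C2 = -263/39.

f = -8*exp(-5*x)/13 - 263*exp(-3*x)*sin(3*x)/39 - 57*cos(3*x)*exp(-3*x)/13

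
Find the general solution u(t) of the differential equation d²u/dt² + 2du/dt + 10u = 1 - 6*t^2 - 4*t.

u = 63/250 - 4*t/25 - 3*t**2/5 + C1*cos(3*t)*exp(-t) + C2*exp(-t)*sin(3*t)

Characteristic equation r² + 2r + 10 = 0 has discriminant (2)² - 4·(10) = -36 < 0, so r = -1 ± 3i.
Hence u_h = C1*cos(3*t)*exp(-t) + C2*exp(-t)*sin(3*t).
For the particular solution try u_p = A0 + A1*t + A2*t^2. Substituting and matching coefficients of each power of t gives A0 = 63/250, A1 = -4/25, A2 = -3/5, so u_p = 63/250 - 4*t/25 - 3*t^2/5.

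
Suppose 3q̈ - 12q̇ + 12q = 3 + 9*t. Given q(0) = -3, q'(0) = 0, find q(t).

Divide through by 3: q'' - 4q' + 4q = 1 + 3*t.
Characteristic equation r² - 4r + 4 = 0 has discriminant (-4)² - 4·(4) = 0, so r = 2 is a repeated root.
Hence q_h = (C1 + C2*t)*exp(2*t).
For the particular solution try q_p = A0 + A1*t. Substituting and matching coefficients of each power of t gives A0 = 1, A1 = 3/4, so q_p = 1 + 3*t/4.
General solution: q = 1 + 3*t/4 + C1*exp(2*t) + C2*t*exp(2*t).
Apply the initial conditions: q(0) = 1 + C1 = -3 and q'(0) = 3/4 + C2 + 2*C1 = 0. Solving gives C1 = -4, C2 = 29/4.

q = 1 - 4*exp(2*t) + 3*t/4 + 29*t*exp(2*t)/4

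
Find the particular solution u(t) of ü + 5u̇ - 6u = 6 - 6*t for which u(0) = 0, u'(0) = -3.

Characteristic equation r² + 5r - 6 = 0 factors as (r - 1)(r + 6) = 0, so r = 1, -6.
Hence u_h = C1*exp(t) + C2*exp(-6*t).
For the particular solution try u_p = A0 + A1*t. Substituting and matching coefficients of each power of t gives A0 = -1/6, A1 = 1, so u_p = -1/6 + t.
General solution: u = -1/6 + t + C1*exp(t) + C2*exp(-6*t).
Apply the initial conditions: u(0) = -1/6 + C1 + C2 = 0 and u'(0) = 1 + C1 - 6*C2 = -3. Solving gives C1 = -3/7, C2 = 25/42.

u = -1/6 + t - 3*exp(t)/7 + 25*exp(-6*t)/42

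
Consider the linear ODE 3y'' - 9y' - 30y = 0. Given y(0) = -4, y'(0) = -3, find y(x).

Divide through by 3: y'' - 3y' - 10y = 0.
Characteristic equation r² - 3r - 10 = 0 factors as (r + 2)(r - 5) = 0, so r = -2, 5.
Hence y_h = C1*exp(-2*x) + C2*exp(5*x).
Apply the initial conditions: y(0) = C1 + C2 = -4 and y'(0) = -2*C1 + 5*C2 = -3. Solving gives C1 = -17/7, C2 = -11/7.

y = -17*exp(-2*x)/7 - 11*exp(5*x)/7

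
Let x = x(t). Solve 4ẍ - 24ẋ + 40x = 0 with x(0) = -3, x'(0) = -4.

x = -3*cos(t)*exp(3*t) + 5*exp(3*t)*sin(t)

Divide through by 4: x'' - 6x' + 10x = 0.
Characteristic equation r² - 6r + 10 = 0 has discriminant (-6)² - 4·(10) = -4 < 0, so r = 3 ± i.
Hence x_h = C1*cos(t)*exp(3*t) + C2*exp(3*t)*sin(t).
Apply the initial conditions: x(0) = C1 = -3 and x'(0) = C2 + 3*C1 = -4. Solving gives C1 = -3, C2 = 5.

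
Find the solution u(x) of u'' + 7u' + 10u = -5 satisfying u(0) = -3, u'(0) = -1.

Characteristic equation r² + 7r + 10 = 0 factors as (r + 5)(r + 2) = 0, so r = -5, -2.
Hence u_h = C1*exp(-5*x) + C2*exp(-2*x).
For the particular solution try u_p = A0. Substituting and matching coefficients of each power of x gives A0 = -1/2, so u_p = -1/2.
General solution: u = -1/2 + C1*exp(-5*x) + C2*exp(-2*x).
Apply the initial conditions: u(0) = -1/2 + C1 + C2 = -3 and u'(0) = -5*C1 - 2*C2 = -1. Solving gives C1 = 2, C2 = -9/2.

u = -1/2 + 2*exp(-5*x) - 9*exp(-2*x)/2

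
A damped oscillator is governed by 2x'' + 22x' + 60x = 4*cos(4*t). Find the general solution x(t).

Divide through by 2: x'' + 11x' + 30x = 2*cos(4*t).
Characteristic equation r² + 11r + 30 = 0 factors as (r + 5)(r + 6) = 0, so r = -5, -6.
Hence x_h = C1*exp(-5*t) + C2*exp(-6*t).
Try x_p = A*cos(4*t) + B*sin(4*t). Substituting and equating the coefficients of cos(4t) and sin(4t) gives A = 7/533, B = 22/533, so x_p = 7*cos(4*t)/533 + 22*sin(4*t)/533.

x = 7*cos(4*t)/533 + 22*sin(4*t)/533 + C1*exp(-5*t) + C2*exp(-6*t)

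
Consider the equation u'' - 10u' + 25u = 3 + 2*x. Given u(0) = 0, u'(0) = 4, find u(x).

Characteristic equation r² - 10r + 25 = 0 has discriminant (-10)² - 4·(25) = 0, so r = 5 is a repeated root.
Hence u_h = (C1 + C2*x)*exp(5*x).
For the particular solution try u_p = A0 + A1*x. Substituting and matching coefficients of each power of x gives A0 = 19/125, A1 = 2/25, so u_p = 19/125 + 2*x/25.
General solution: u = 19/125 + 2*x/25 + C1*exp(5*x) + C2*x*exp(5*x).
Apply the initial conditions: u(0) = 19/125 + C1 = 0 and u'(0) = 2/25 + C2 + 5*C1 = 4. Solving gives C1 = -19/125, C2 = 117/25.

u = 19/125 - 19*exp(5*x)/125 + 2*x/25 + 117*x*exp(5*x)/25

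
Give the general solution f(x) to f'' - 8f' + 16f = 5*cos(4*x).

f = -5*sin(4*x)/32 + C1*exp(4*x) + C2*x*exp(4*x)

Characteristic equation r² - 8r + 16 = 0 has discriminant (-8)² - 4·(16) = 0, so r = 4 is a repeated root.
Hence f_h = (C1 + C2*x)*exp(4*x).
Try f_p = A*cos(4*x) + B*sin(4*x). Substituting and equating the coefficients of cos(4x) and sin(4x) gives A = 0, B = -5/32, so f_p = -5*sin(4*x)/32.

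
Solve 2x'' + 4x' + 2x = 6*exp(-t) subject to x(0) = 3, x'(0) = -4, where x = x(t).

x = 3*exp(-t) - t*exp(-t) + 3*t**2*exp(-t)/2

Divide through by 2: x'' + 2x' + x = 3*exp(-t).
Characteristic equation r² + 2r + 1 = 0 has discriminant (2)² - 4·(1) = 0, so r = -1 is a repeated root.
Hence x_h = (C1 + C2*t)*exp(-t).
Since exp(-t) solves the homogeneous equation (r = -1 is a root of multiplicity 2), multiply the trial by t^2. Try x_p = A*t^2*exp(-t). Substituting into the equation and dividing by exp(-t) gives A = 3/2, so x_p = 3*t^2*exp(-t)/2.
General solution: x = C1*exp(-t) + 3*t^2*exp(-t)/2 + C2*t*exp(-t).
Apply the initial conditions: x(0) = C1 = 3 and x'(0) = C2 - C1 = -4. Solving gives C1 = 3, C2 = -1.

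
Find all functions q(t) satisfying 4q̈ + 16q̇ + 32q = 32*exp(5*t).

q = 8*exp(5*t)/53 + C1*cos(2*t)*exp(-2*t) + C2*exp(-2*t)*sin(2*t)

Divide through by 4: q'' + 4q' + 8q = 8*exp(5*t).
Characteristic equation r² + 4r + 8 = 0 has discriminant (4)² - 4·(8) = -16 < 0, so r = -2 ± 2i.
Hence q_h = C1*cos(2*t)*exp(-2*t) + C2*exp(-2*t)*sin(2*t).
Try q_p = A*exp(5*t). Substituting into the equation and dividing by exp(5*t) gives A = 8/53, so q_p = 8*exp(5*t)/53.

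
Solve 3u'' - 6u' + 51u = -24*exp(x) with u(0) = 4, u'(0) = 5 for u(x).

u = -exp(x)/2 + exp(x)*sin(4*x)/4 + 9*cos(4*x)*exp(x)/2

Divide through by 3: u'' - 2u' + 17u = -8*exp(x).
Characteristic equation r² - 2r + 17 = 0 has discriminant (-2)² - 4·(17) = -64 < 0, so r = 1 ± 4i.
Hence u_h = C1*cos(4*x)*exp(x) + C2*exp(x)*sin(4*x).
Try u_p = A*exp(x). Substituting into the equation and dividing by exp(x) gives A = -1/2, so u_p = -exp(x)/2.
General solution: u = -exp(x)/2 + C1*cos(4*x)*exp(x) + C2*exp(x)*sin(4*x).
Apply the initial conditions: u(0) = -1/2 + C1 = 4 and u'(0) = -1/2 + C1 + 4*C2 = 5. Solving gives C1 = 9/2, C2 = 1/4.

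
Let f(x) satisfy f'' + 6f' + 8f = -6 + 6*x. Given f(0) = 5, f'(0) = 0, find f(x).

Characteristic equation r² + 6r + 8 = 0 factors as (r + 2)(r + 4) = 0, so r = -2, -4.
Hence f_h = C1*exp(-2*x) + C2*exp(-4*x).
For the particular solution try f_p = A0 + A1*x. Substituting and matching coefficients of each power of x gives A0 = -21/16, A1 = 3/4, so f_p = -21/16 + 3*x/4.
General solution: f = -21/16 + 3*x/4 + C1*exp(-2*x) + C2*exp(-4*x).
Apply the initial conditions: f(0) = -21/16 + C1 + C2 = 5 and f'(0) = 3/4 - 4*C2 - 2*C1 = 0. Solving gives C1 = 49/4, C2 = -95/16.

f = -21/16 - 95*exp(-4*x)/16 + 3*x/4 + 49*exp(-2*x)/4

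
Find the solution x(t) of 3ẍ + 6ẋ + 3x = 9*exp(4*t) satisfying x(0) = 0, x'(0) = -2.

Divide through by 3: x'' + 2x' + x = 3*exp(4*t).
Characteristic equation r² + 2r + 1 = 0 has discriminant (2)² - 4·(1) = 0, so r = -1 is a repeated root.
Hence x_h = (C1 + C2*t)*exp(-t).
Try x_p = A*exp(4*t). Substituting into the equation and dividing by exp(4*t) gives A = 3/25, so x_p = 3*exp(4*t)/25.
General solution: x = 3*exp(4*t)/25 + C1*exp(-t) + C2*t*exp(-t).
Apply the initial conditions: x(0) = 3/25 + C1 = 0 and x'(0) = 12/25 + C2 - C1 = -2. Solving gives C1 = -3/25, C2 = -13/5.

x = -3*exp(-t)/25 + 3*exp(4*t)/25 - 13*t*exp(-t)/5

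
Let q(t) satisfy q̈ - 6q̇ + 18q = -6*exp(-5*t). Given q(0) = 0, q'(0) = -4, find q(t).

Characteristic equation r² - 6r + 18 = 0 has discriminant (-6)² - 4·(18) = -36 < 0, so r = 3 ± 3i.
Hence q_h = C1*cos(3*t)*exp(3*t) + C2*exp(3*t)*sin(3*t).
Try q_p = A*exp(-5*t). Substituting into the equation and dividing by exp(-5*t) gives A = -6/73, so q_p = -6*exp(-5*t)/73.
General solution: q = -6*exp(-5*t)/73 + C1*cos(3*t)*exp(3*t) + C2*exp(3*t)*sin(3*t).
Apply the initial conditions: q(0) = -6/73 + C1 = 0 and q'(0) = 30/73 + 3*C1 + 3*C2 = -4. Solving gives C1 = 6/73, C2 = -340/219.

q = -6*exp(-5*t)/73 - 340*exp(3*t)*sin(3*t)/219 + 6*cos(3*t)*exp(3*t)/73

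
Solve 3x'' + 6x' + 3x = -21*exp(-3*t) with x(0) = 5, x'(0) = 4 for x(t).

x = -7*exp(-3*t)/4 + 27*exp(-t)/4 + 11*t*exp(-t)/2

Divide through by 3: x'' + 2x' + x = -7*exp(-3*t).
Characteristic equation r² + 2r + 1 = 0 has discriminant (2)² - 4·(1) = 0, so r = -1 is a repeated root.
Hence x_h = (C1 + C2*t)*exp(-t).
Try x_p = A*exp(-3*t). Substituting into the equation and dividing by exp(-3*t) gives A = -7/4, so x_p = -7*exp(-3*t)/4.
General solution: x = -7*exp(-3*t)/4 + C1*exp(-t) + C2*t*exp(-t).
Apply the initial conditions: x(0) = -7/4 + C1 = 5 and x'(0) = 21/4 + C2 - C1 = 4. Solving gives C1 = 27/4, C2 = 11/2.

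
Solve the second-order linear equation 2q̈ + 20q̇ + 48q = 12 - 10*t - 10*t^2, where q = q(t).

q = 487/1728 - 5*t**2/24 - 5*t/144 + C1*exp(-4*t) + C2*exp(-6*t)

Divide through by 2: q'' + 10q' + 24q = 6 - 5*t - 5*t^2.
Characteristic equation r² + 10r + 24 = 0 factors as (r + 4)(r + 6) = 0, so r = -4, -6.
Hence q_h = C1*exp(-4*t) + C2*exp(-6*t).
For the particular solution try q_p = A0 + A1*t + A2*t^2. Substituting and matching coefficients of each power of t gives A0 = 487/1728, A1 = -5/144, A2 = -5/24, so q_p = 487/1728 - 5*t^2/24 - 5*t/144.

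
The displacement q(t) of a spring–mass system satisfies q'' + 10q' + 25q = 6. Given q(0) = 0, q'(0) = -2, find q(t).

Characteristic equation r² + 10r + 25 = 0 has discriminant (10)² - 4·(25) = 0, so r = -5 is a repeated root.
Hence q_h = (C1 + C2*t)*exp(-5*t).
For the particular solution try q_p = A0. Substituting and matching coefficients of each power of t gives A0 = 6/25, so q_p = 6/25.
General solution: q = 6/25 + C1*exp(-5*t) + C2*t*exp(-5*t).
Apply the initial conditions: q(0) = 6/25 + C1 = 0 and q'(0) = C2 - 5*C1 = -2. Solving gives C1 = -6/25, C2 = -16/5.

q = 6/25 - 6*exp(-5*t)/25 - 16*t*exp(-5*t)/5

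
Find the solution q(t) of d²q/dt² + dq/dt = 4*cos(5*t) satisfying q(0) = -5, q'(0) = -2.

Characteristic equation r² + r = 0 factors as (r + 1)r = 0, so r = -1, 0.
Hence q_h = C1*exp(-t) + C2.
Try q_p = A*cos(5*t) + B*sin(5*t). Substituting and equating the coefficients of cos(5t) and sin(5t) gives A = -2/13, B = 2/65, so q_p = -2*cos(5*t)/13 + 2*sin(5*t)/65.
General solution: q = C2 - 2*cos(5*t)/13 + 2*sin(5*t)/65 + C1*exp(-t).
Apply the initial conditions: q(0) = -2/13 + C1 + C2 = -5 and q'(0) = 2/13 - C1 = -2. Solving gives C1 = 28/13, C2 = -7.

q = -7 - 2*cos(5*t)/13 + 2*sin(5*t)/65 + 28*exp(-t)/13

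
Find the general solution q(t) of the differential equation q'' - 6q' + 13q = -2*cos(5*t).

Characteristic equation r² - 6r + 13 = 0 has discriminant (-6)² - 4·(13) = -16 < 0, so r = 3 ± 2i.
Hence q_h = C1*cos(2*t)*exp(3*t) + C2*exp(3*t)*sin(2*t).
Try q_p = A*cos(5*t) + B*sin(5*t). Substituting and equating the coefficients of cos(5t) and sin(5t) gives A = 2/87, B = 5/87, so q_p = 2*cos(5*t)/87 + 5*sin(5*t)/87.

q = 2*cos(5*t)/87 + 5*sin(5*t)/87 + C1*cos(2*t)*exp(3*t) + C2*exp(3*t)*sin(2*t)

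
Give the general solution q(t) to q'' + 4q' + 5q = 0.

Characteristic equation r² + 4r + 5 = 0 has discriminant (4)² - 4·(5) = -4 < 0, so r = -2 ± i.
Hence q_h = C1*cos(t)*exp(-2*t) + C2*exp(-2*t)*sin(t).

q = C1*cos(t)*exp(-2*t) + C2*exp(-2*t)*sin(t)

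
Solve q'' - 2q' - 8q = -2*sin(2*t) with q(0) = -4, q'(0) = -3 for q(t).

q = -28*exp(4*t)/15 - 25*exp(-2*t)/12 - cos(2*t)/20 + 3*sin(2*t)/20

Characteristic equation r² - 2r - 8 = 0 factors as (r + 2)(r - 4) = 0, so r = -2, 4.
Hence q_h = C1*exp(-2*t) + C2*exp(4*t).
Try q_p = A*cos(2*t) + B*sin(2*t). Substituting and equating the coefficients of cos(2t) and sin(2t) gives A = -1/20, B = 3/20, so q_p = -cos(2*t)/20 + 3*sin(2*t)/20.
General solution: q = -cos(2*t)/20 + 3*sin(2*t)/20 + C1*exp(-2*t) + C2*exp(4*t).
Apply the initial conditions: q(0) = -1/20 + C1 + C2 = -4 and q'(0) = 3/10 - 2*C1 + 4*C2 = -3. Solving gives C1 = -25/12, C2 = -28/15.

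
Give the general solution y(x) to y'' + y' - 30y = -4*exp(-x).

y = 2*exp(-x)/15 + C1*exp(-6*x) + C2*exp(5*x)

Characteristic equation r² + r - 30 = 0 factors as (r + 6)(r - 5) = 0, so r = -6, 5.
Hence y_h = C1*exp(-6*x) + C2*exp(5*x).
Try y_p = A*exp(-x). Substituting into the equation and dividing by exp(-x) gives A = 2/15, so y_p = 2*exp(-x)/15.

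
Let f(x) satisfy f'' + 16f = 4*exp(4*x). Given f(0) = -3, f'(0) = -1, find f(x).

f = -25*cos(4*x)/8 - 3*sin(4*x)/8 + exp(4*x)/8

Characteristic equation r² + 16 = 0 has discriminant (0)² - 4·(16) = -64 < 0, so r = ± 4i.
Hence f_h = C1*cos(4*x) + C2*sin(4*x).
Try f_p = A*exp(4*x). Substituting into the equation and dividing by exp(4*x) gives A = 1/8, so f_p = exp(4*x)/8.
General solution: f = exp(4*x)/8 + C1*cos(4*x) + C2*sin(4*x).
Apply the initial conditions: f(0) = 1/8 + C1 = -3 and f'(0) = 1/2 + 4*C2 = -1. Solving gives C1 = -25/8, C2 = -3/8.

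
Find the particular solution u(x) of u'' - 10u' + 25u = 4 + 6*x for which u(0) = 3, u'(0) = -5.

u = 32/125 + 6*x/25 + 343*exp(5*x)/125 - 474*x*exp(5*x)/25

Characteristic equation r² - 10r + 25 = 0 has discriminant (-10)² - 4·(25) = 0, so r = 5 is a repeated root.
Hence u_h = (C1 + C2*x)*exp(5*x).
For the particular solution try u_p = A0 + A1*x. Substituting and matching coefficients of each power of x gives A0 = 32/125, A1 = 6/25, so u_p = 32/125 + 6*x/25.
General solution: u = 32/125 + 6*x/25 + C1*exp(5*x) + C2*x*exp(5*x).
Apply the initial conditions: u(0) = 32/125 + C1 = 3 and u'(0) = 6/25 + C2 + 5*C1 = -5. Solving gives C1 = 343/125, C2 = -474/25.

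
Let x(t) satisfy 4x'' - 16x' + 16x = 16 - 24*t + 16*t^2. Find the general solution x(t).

Divide through by 4: x'' - 4x' + 4x = 4 - 6*t + 4*t^2.
Characteristic equation r² - 4r + 4 = 0 has discriminant (-4)² - 4·(4) = 0, so r = 2 is a repeated root.
Hence x_h = (C1 + C2*t)*exp(2*t).
For the particular solution try x_p = A0 + A1*t + A2*t^2. Substituting and matching coefficients of each power of t gives A0 = 1, A1 = 1/2, A2 = 1, so x_p = 1 + t^2 + t/2.

x = 1 + t**2 + t/2 + C1*exp(2*t) + C2*t*exp(2*t)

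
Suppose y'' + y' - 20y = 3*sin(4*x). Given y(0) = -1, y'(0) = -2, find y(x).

Characteristic equation r² + r - 20 = 0 factors as (r - 4)(r + 5) = 0, so r = 4, -5.
Hence y_h = C1*exp(4*x) + C2*exp(-5*x).
Try y_p = A*cos(4*x) + B*sin(4*x). Substituting and equating the coefficients of cos(4x) and sin(4x) gives A = -3/328, B = -27/328, so y_p = -27*sin(4*x)/328 - 3*cos(4*x)/328.
General solution: y = -27*sin(4*x)/328 - 3*cos(4*x)/328 + C1*exp(4*x) + C2*exp(-5*x).
Apply the initial conditions: y(0) = -3/328 + C1 + C2 = -1 and y'(0) = -27/82 - 5*C2 + 4*C1 = -2. Solving gives C1 = -53/72, C2 = -94/369.

y = -94*exp(-5*x)/369 - 53*exp(4*x)/72 - 27*sin(4*x)/328 - 3*cos(4*x)/328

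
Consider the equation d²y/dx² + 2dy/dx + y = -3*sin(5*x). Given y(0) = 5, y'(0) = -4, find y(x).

Characteristic equation r² + 2r + 1 = 0 has discriminant (2)² - 4·(1) = 0, so r = -1 is a repeated root.
Hence y_h = (C1 + C2*x)*exp(-x).
Try y_p = A*cos(5*x) + B*sin(5*x). Substituting and equating the coefficients of cos(5x) and sin(5x) gives A = 15/338, B = 18/169, so y_p = 15*cos(5*x)/338 + 18*sin(5*x)/169.
General solution: y = 15*cos(5*x)/338 + 18*sin(5*x)/169 + C1*exp(-x) + C2*x*exp(-x).
Apply the initial conditions: y(0) = 15/338 + C1 = 5 and y'(0) = 90/169 + C2 - C1 = -4. Solving gives C1 = 1675/338, C2 = 11/26.

y = 15*cos(5*x)/338 + 18*sin(5*x)/169 + 1675*exp(-x)/338 + 11*x*exp(-x)/26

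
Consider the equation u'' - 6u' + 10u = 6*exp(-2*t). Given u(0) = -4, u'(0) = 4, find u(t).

Characteristic equation r² - 6r + 10 = 0 has discriminant (-6)² - 4·(10) = -4 < 0, so r = 3 ± i.
Hence u_h = C1*cos(t)*exp(3*t) + C2*exp(3*t)*sin(t).
Try u_p = A*exp(-2*t). Substituting into the equation and dividing by exp(-2*t) gives A = 3/13, so u_p = 3*exp(-2*t)/13.
General solution: u = 3*exp(-2*t)/13 + C1*cos(t)*exp(3*t) + C2*exp(3*t)*sin(t).
Apply the initial conditions: u(0) = 3/13 + C1 = -4 and u'(0) = -6/13 + C2 + 3*C1 = 4. Solving gives C1 = -55/13, C2 = 223/13.

u = 3*exp(-2*t)/13 - 55*cos(t)*exp(3*t)/13 + 223*exp(3*t)*sin(t)/13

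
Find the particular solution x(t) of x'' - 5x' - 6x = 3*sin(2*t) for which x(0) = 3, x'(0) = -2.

x = -3*sin(2*t)/20 + 3*cos(2*t)/20 + 23*exp(6*t)/140 + 94*exp(-t)/35

Characteristic equation r² - 5r - 6 = 0 factors as (r - 6)(r + 1) = 0, so r = 6, -1.
Hence x_h = C1*exp(6*t) + C2*exp(-t).
Try x_p = A*cos(2*t) + B*sin(2*t). Substituting and equating the coefficients of cos(2t) and sin(2t) gives A = 3/20, B = -3/20, so x_p = -3*sin(2*t)/20 + 3*cos(2*t)/20.
General solution: x = -3*sin(2*t)/20 + 3*cos(2*t)/20 + C1*exp(6*t) + C2*exp(-t).
Apply the initial conditions: x(0) = 3/20 + C1 + C2 = 3 and x'(0) = -3/10 - C2 + 6*C1 = -2. Solving gives C1 = 23/140, C2 = 94/35.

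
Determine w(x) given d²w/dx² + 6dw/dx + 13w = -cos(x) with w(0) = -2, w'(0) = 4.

Characteristic equation r² + 6r + 13 = 0 has discriminant (6)² - 4·(13) = -16 < 0, so r = -3 ± 2i.
Hence w_h = C1*cos(2*x)*exp(-3*x) + C2*exp(-3*x)*sin(2*x).
Try w_p = A*cos(x) + B*sin(x). Substituting and equating the coefficients of cos(x) and sin(x) gives A = -1/15, B = -1/30, so w_p = -cos(x)/15 - sin(x)/30.
General solution: w = -cos(x)/15 - sin(x)/30 + C1*cos(2*x)*exp(-3*x) + C2*exp(-3*x)*sin(2*x).
Apply the initial conditions: w(0) = -1/15 + C1 = -2 and w'(0) = -1/30 - 3*C1 + 2*C2 = 4. Solving gives C1 = -29/15, C2 = -53/60.

w = -cos(x)/15 - sin(x)/30 - 53*exp(-3*x)*sin(2*x)/60 - 29*cos(2*x)*exp(-3*x)/15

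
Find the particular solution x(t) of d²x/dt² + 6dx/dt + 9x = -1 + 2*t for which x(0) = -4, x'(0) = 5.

Characteristic equation r² + 6r + 9 = 0 has discriminant (6)² - 4·(9) = 0, so r = -3 is a repeated root.
Hence x_h = (C1 + C2*t)*exp(-3*t).
For the particular solution try x_p = A0 + A1*t. Substituting and matching coefficients of each power of t gives A0 = -7/27, A1 = 2/9, so x_p = -7/27 + 2*t/9.
General solution: x = -7/27 + 2*t/9 + C1*exp(-3*t) + C2*t*exp(-3*t).
Apply the initial conditions: x(0) = -7/27 + C1 = -4 and x'(0) = 2/9 + C2 - 3*C1 = 5. Solving gives C1 = -101/27, C2 = -58/9.

x = -7/27 - 101*exp(-3*t)/27 + 2*t/9 - 58*t*exp(-3*t)/9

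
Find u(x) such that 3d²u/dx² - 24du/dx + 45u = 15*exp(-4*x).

Divide through by 3: u'' - 8u' + 15u = 5*exp(-4*x).
Characteristic equation r² - 8r + 15 = 0 factors as (r - 5)(r - 3) = 0, so r = 5, 3.
Hence u_h = C1*exp(5*x) + C2*exp(3*x).
Try u_p = A*exp(-4*x). Substituting into the equation and dividing by exp(-4*x) gives A = 5/63, so u_p = 5*exp(-4*x)/63.

u = 5*exp(-4*x)/63 + C1*exp(5*x) + C2*exp(3*x)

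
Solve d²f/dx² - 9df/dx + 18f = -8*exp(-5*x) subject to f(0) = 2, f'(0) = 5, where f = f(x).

f = -19*exp(6*x)/33 - exp(-5*x)/11 + 8*exp(3*x)/3

Characteristic equation r² - 9r + 18 = 0 factors as (r - 3)(r - 6) = 0, so r = 3, 6.
Hence f_h = C1*exp(3*x) + C2*exp(6*x).
Try f_p = A*exp(-5*x). Substituting into the equation and dividing by exp(-5*x) gives A = -1/11, so f_p = -exp(-5*x)/11.
General solution: f = -exp(-5*x)/11 + C1*exp(3*x) + C2*exp(6*x).
Apply the initial conditions: f(0) = -1/11 + C1 + C2 = 2 and f'(0) = 5/11 + 3*C1 + 6*C2 = 5. Solving gives C1 = 8/3, C2 = -19/33.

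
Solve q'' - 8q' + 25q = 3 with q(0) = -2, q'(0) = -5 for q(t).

Characteristic equation r² - 8r + 25 = 0 has discriminant (-8)² - 4·(25) = -36 < 0, so r = 4 ± 3i.
Hence q_h = C1*cos(3*t)*exp(4*t) + C2*exp(4*t)*sin(3*t).
For the particular solution try q_p = A0. Substituting and matching coefficients of each power of t gives A0 = 3/25, so q_p = 3/25.
General solution: q = 3/25 + C1*cos(3*t)*exp(4*t) + C2*exp(4*t)*sin(3*t).
Apply the initial conditions: q(0) = 3/25 + C1 = -2 and q'(0) = 3*C2 + 4*C1 = -5. Solving gives C1 = -53/25, C2 = 29/25.

q = 3/25 - 53*cos(3*t)*exp(4*t)/25 + 29*exp(4*t)*sin(3*t)/25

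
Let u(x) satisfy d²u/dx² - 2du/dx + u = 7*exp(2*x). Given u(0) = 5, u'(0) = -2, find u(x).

u = -2*exp(x) + 7*exp(2*x) - 14*x*exp(x)

Characteristic equation r² - 2r + 1 = 0 has discriminant (-2)² - 4·(1) = 0, so r = 1 is a repeated root.
Hence u_h = (C1 + C2*x)*exp(x).
Try u_p = A*exp(2*x). Substituting into the equation and dividing by exp(2*x) gives A = 7, so u_p = 7*exp(2*x).
General solution: u = 7*exp(2*x) + C1*exp(x) + C2*x*exp(x).
Apply the initial conditions: u(0) = 7 + C1 = 5 and u'(0) = 14 + C1 + C2 = -2. Solving gives C1 = -2, C2 = -14.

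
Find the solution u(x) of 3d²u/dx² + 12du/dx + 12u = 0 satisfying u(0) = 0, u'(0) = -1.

u = -x*exp(-2*x)

Divide through by 3: u'' + 4u' + 4u = 0.
Characteristic equation r² + 4r + 4 = 0 has discriminant (4)² - 4·(4) = 0, so r = -2 is a repeated root.
Hence u_h = (C1 + C2*x)*exp(-2*x).
Apply the initial conditions: u(0) = C1 = 0 and u'(0) = C2 - 2*C1 = -1. Solving gives C1 = 0, C2 = -1.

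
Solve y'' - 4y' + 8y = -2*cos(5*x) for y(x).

Characteristic equation r² - 4r + 8 = 0 has discriminant (-4)² - 4·(8) = -16 < 0, so r = 2 ± 2i.
Hence y_h = C1*cos(2*x)*exp(2*x) + C2*exp(2*x)*sin(2*x).
Try y_p = A*cos(5*x) + B*sin(5*x). Substituting and equating the coefficients of cos(5x) and sin(5x) gives A = 34/689, B = 40/689, so y_p = 34*cos(5*x)/689 + 40*sin(5*x)/689.

y = 34*cos(5*x)/689 + 40*sin(5*x)/689 + C1*cos(2*x)*exp(2*x) + C2*exp(2*x)*sin(2*x)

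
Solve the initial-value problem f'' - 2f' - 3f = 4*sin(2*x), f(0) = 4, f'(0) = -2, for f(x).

f = -28*sin(2*x)/65 + 16*cos(2*x)/65 + 17*exp(3*x)/26 + 31*exp(-x)/10

Characteristic equation r² - 2r - 3 = 0 factors as (r + 1)(r - 3) = 0, so r = -1, 3.
Hence f_h = C1*exp(-x) + C2*exp(3*x).
Try f_p = A*cos(2*x) + B*sin(2*x). Substituting and equating the coefficients of cos(2x) and sin(2x) gives A = 16/65, B = -28/65, so f_p = -28*sin(2*x)/65 + 16*cos(2*x)/65.
General solution: f = -28*sin(2*x)/65 + 16*cos(2*x)/65 + C1*exp(-x) + C2*exp(3*x).
Apply the initial conditions: f(0) = 16/65 + C1 + C2 = 4 and f'(0) = -56/65 - C1 + 3*C2 = -2. Solving gives C1 = 31/10, C2 = 17/26.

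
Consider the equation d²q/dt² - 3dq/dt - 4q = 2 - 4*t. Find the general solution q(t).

Characteristic equation r² - 3r - 4 = 0 factors as (r + 1)(r - 4) = 0, so r = -1, 4.
Hence q_h = C1*exp(-t) + C2*exp(4*t).
For the particular solution try q_p = A0 + A1*t. Substituting and matching coefficients of each power of t gives A0 = -5/4, A1 = 1, so q_p = -5/4 + t.

q = -5/4 + t + C1*exp(-t) + C2*exp(4*t)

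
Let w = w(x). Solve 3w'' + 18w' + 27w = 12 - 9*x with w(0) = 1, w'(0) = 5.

Divide through by 3: w'' + 6w' + 9w = 4 - 3*x.
Characteristic equation r² + 6r + 9 = 0 has discriminant (6)² - 4·(9) = 0, so r = -3 is a repeated root.
Hence w_h = (C1 + C2*x)*exp(-3*x).
For the particular solution try w_p = A0 + A1*x. Substituting and matching coefficients of each power of x gives A0 = 2/3, A1 = -1/3, so w_p = 2/3 - x/3.
General solution: w = 2/3 - x/3 + C1*exp(-3*x) + C2*x*exp(-3*x).
Apply the initial conditions: w(0) = 2/3 + C1 = 1 and w'(0) = -1/3 + C2 - 3*C1 = 5. Solving gives C1 = 1/3, C2 = 19/3.

w = 2/3 - x/3 + exp(-3*x)/3 + 19*x*exp(-3*x)/3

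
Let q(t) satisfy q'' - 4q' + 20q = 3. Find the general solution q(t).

Characteristic equation r² - 4r + 20 = 0 has discriminant (-4)² - 4·(20) = -64 < 0, so r = 2 ± 4i.
Hence q_h = C1*cos(4*t)*exp(2*t) + C2*exp(2*t)*sin(4*t).
For the particular solution try q_p = A0. Substituting and matching coefficients of each power of t gives A0 = 3/20, so q_p = 3/20.

q = 3/20 + C1*cos(4*t)*exp(2*t) + C2*exp(2*t)*sin(4*t)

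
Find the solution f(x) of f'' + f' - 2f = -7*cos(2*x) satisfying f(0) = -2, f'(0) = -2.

f = -37*exp(x)/15 - 7*exp(-2*x)/12 - 7*sin(2*x)/20 + 21*cos(2*x)/20

Characteristic equation r² + r - 2 = 0 factors as (r - 1)(r + 2) = 0, so r = 1, -2.
Hence f_h = C1*exp(x) + C2*exp(-2*x).
Try f_p = A*cos(2*x) + B*sin(2*x). Substituting and equating the coefficients of cos(2x) and sin(2x) gives A = 21/20, B = -7/20, so f_p = -7*sin(2*x)/20 + 21*cos(2*x)/20.
General solution: f = -7*sin(2*x)/20 + 21*cos(2*x)/20 + C1*exp(x) + C2*exp(-2*x).
Apply the initial conditions: f(0) = 21/20 + C1 + C2 = -2 and f'(0) = -7/10 + C1 - 2*C2 = -2. Solving gives C1 = -37/15, C2 = -7/12.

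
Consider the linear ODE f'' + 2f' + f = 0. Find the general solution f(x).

Characteristic equation r² + 2r + 1 = 0 has discriminant (2)² - 4·(1) = 0, so r = -1 is a repeated root.
Hence f_h = (C1 + C2*x)*exp(-x).

f = C1*exp(-x) + C2*x*exp(-x)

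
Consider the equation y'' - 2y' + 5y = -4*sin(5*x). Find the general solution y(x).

Characteristic equation r² - 2r + 5 = 0 has discriminant (-2)² - 4·(5) = -16 < 0, so r = 1 ± 2i.
Hence y_h = C1*cos(2*x)*exp(x) + C2*exp(x)*sin(2*x).
Try y_p = A*cos(5*x) + B*sin(5*x). Substituting and equating the coefficients of cos(5x) and sin(5x) gives A = -2/25, B = 4/25, so y_p = -2*cos(5*x)/25 + 4*sin(5*x)/25.

y = -2*cos(5*x)/25 + 4*sin(5*x)/25 + C1*cos(2*x)*exp(x) + C2*exp(x)*sin(2*x)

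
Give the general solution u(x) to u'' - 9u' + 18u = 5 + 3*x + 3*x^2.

u = 23/54 + x/3 + x**2/6 + C1*exp(6*x) + C2*exp(3*x)

Characteristic equation r² - 9r + 18 = 0 factors as (r - 6)(r - 3) = 0, so r = 6, 3.
Hence u_h = C1*exp(6*x) + C2*exp(3*x).
For the particular solution try u_p = A0 + A1*x + A2*x^2. Substituting and matching coefficients of each power of x gives A0 = 23/54, A1 = 1/3, A2 = 1/6, so u_p = 23/54 + x/3 + x^2/6.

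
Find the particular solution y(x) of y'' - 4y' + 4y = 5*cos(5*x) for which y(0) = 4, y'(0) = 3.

y = -105*cos(5*x)/841 - 100*sin(5*x)/841 + 3469*exp(2*x)/841 - 135*x*exp(2*x)/29

Characteristic equation r² - 4r + 4 = 0 has discriminant (-4)² - 4·(4) = 0, so r = 2 is a repeated root.
Hence y_h = (C1 + C2*x)*exp(2*x).
Try y_p = A*cos(5*x) + B*sin(5*x). Substituting and equating the coefficients of cos(5x) and sin(5x) gives A = -105/841, B = -100/841, so y_p = -105*cos(5*x)/841 - 100*sin(5*x)/841.
General solution: y = -105*cos(5*x)/841 - 100*sin(5*x)/841 + C1*exp(2*x) + C2*x*exp(2*x).
Apply the initial conditions: y(0) = -105/841 + C1 = 4 and y'(0) = -500/841 + C2 + 2*C1 = 3. Solving gives C1 = 3469/841, C2 = -135/29.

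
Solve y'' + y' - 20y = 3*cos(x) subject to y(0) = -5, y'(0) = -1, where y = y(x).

y = -479*exp(-5*x)/234 - 430*exp(4*x)/153 - 63*cos(x)/442 + 3*sin(x)/442

Characteristic equation r² + r - 20 = 0 factors as (r - 4)(r + 5) = 0, so r = 4, -5.
Hence y_h = C1*exp(4*x) + C2*exp(-5*x).
Try y_p = A*cos(x) + B*sin(x). Substituting and equating the coefficients of cos(x) and sin(x) gives A = -63/442, B = 3/442, so y_p = -63*cos(x)/442 + 3*sin(x)/442.
General solution: y = -63*cos(x)/442 + 3*sin(x)/442 + C1*exp(4*x) + C2*exp(-5*x).
Apply the initial conditions: y(0) = -63/442 + C1 + C2 = -5 and y'(0) = 3/442 - 5*C2 + 4*C1 = -1. Solving gives C1 = -430/153, C2 = -479/234.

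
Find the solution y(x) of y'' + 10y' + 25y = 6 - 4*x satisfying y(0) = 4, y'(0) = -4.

y = 38/125 - 4*x/25 + 462*exp(-5*x)/125 + 366*x*exp(-5*x)/25

Characteristic equation r² + 10r + 25 = 0 has discriminant (10)² - 4·(25) = 0, so r = -5 is a repeated root.
Hence y_h = (C1 + C2*x)*exp(-5*x).
For the particular solution try y_p = A0 + A1*x. Substituting and matching coefficients of each power of x gives A0 = 38/125, A1 = -4/25, so y_p = 38/125 - 4*x/25.
General solution: y = 38/125 - 4*x/25 + C1*exp(-5*x) + C2*x*exp(-5*x).
Apply the initial conditions: y(0) = 38/125 + C1 = 4 and y'(0) = -4/25 + C2 - 5*C1 = -4. Solving gives C1 = 462/125, C2 = 366/25.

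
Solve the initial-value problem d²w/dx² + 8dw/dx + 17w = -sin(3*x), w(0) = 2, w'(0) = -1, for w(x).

w = -sin(3*x)/80 + 3*cos(3*x)/80 + 157*cos(x)*exp(-4*x)/80 + 551*exp(-4*x)*sin(x)/80

Characteristic equation r² + 8r + 17 = 0 has discriminant (8)² - 4·(17) = -4 < 0, so r = -4 ± i.
Hence w_h = C1*cos(x)*exp(-4*x) + C2*exp(-4*x)*sin(x).
Try w_p = A*cos(3*x) + B*sin(3*x). Substituting and equating the coefficients of cos(3x) and sin(3x) gives A = 3/80, B = -1/80, so w_p = -sin(3*x)/80 + 3*cos(3*x)/80.
General solution: w = -sin(3*x)/80 + 3*cos(3*x)/80 + C1*cos(x)*exp(-4*x) + C2*exp(-4*x)*sin(x).
Apply the initial conditions: w(0) = 3/80 + C1 = 2 and w'(0) = -3/80 + C2 - 4*C1 = -1. Solving gives C1 = 157/80, C2 = 551/80.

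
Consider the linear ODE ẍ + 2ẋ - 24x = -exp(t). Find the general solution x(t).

Characteristic equation r² + 2r - 24 = 0 factors as (r - 4)(r + 6) = 0, so r = 4, -6.
Hence x_h = C1*exp(4*t) + C2*exp(-6*t).
Try x_p = A*exp(t). Substituting into the equation and dividing by exp(t) gives A = 1/21, so x_p = exp(t)/21.

x = exp(t)/21 + C1*exp(4*t) + C2*exp(-6*t)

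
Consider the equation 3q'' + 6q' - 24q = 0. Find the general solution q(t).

Divide through by 3: q'' + 2q' - 8q = 0.
Characteristic equation r² + 2r - 8 = 0 factors as (r - 2)(r + 4) = 0, so r = 2, -4.
Hence q_h = C1*exp(2*t) + C2*exp(-4*t).

q = C1*exp(2*t) + C2*exp(-4*t)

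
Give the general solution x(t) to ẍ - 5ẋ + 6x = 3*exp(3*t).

x = C1*exp(2*t) + C2*exp(3*t) + 3*t*exp(3*t)

Characteristic equation r² - 5r + 6 = 0 factors as (r - 2)(r - 3) = 0, so r = 2, 3.
Hence x_h = C1*exp(2*t) + C2*exp(3*t).
Since exp(3*t) solves the homogeneous equation (r = 3 is a root of multiplicity 1), multiply the trial by t. Try x_p = A*t*exp(3*t). Substituting into the equation and dividing by exp(3*t) gives A = 3, so x_p = 3*t*exp(3*t).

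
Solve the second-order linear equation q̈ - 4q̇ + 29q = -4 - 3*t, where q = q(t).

q = -128/841 - 3*t/29 + C1*cos(5*t)*exp(2*t) + C2*exp(2*t)*sin(5*t)

Characteristic equation r² - 4r + 29 = 0 has discriminant (-4)² - 4·(29) = -100 < 0, so r = 2 ± 5i.
Hence q_h = C1*cos(5*t)*exp(2*t) + C2*exp(2*t)*sin(5*t).
For the particular solution try q_p = A0 + A1*t. Substituting and matching coefficients of each power of t gives A0 = -128/841, A1 = -3/29, so q_p = -128/841 - 3*t/29.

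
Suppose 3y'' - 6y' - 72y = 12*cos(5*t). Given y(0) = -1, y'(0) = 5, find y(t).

y = -196*cos(5*t)/2501 - 87*exp(-4*t)/82 - 40*sin(5*t)/2501 + 17*exp(6*t)/122

Divide through by 3: y'' - 2y' - 24y = 4*cos(5*t).
Characteristic equation r² - 2r - 24 = 0 factors as (r - 6)(r + 4) = 0, so r = 6, -4.
Hence y_h = C1*exp(6*t) + C2*exp(-4*t).
Try y_p = A*cos(5*t) + B*sin(5*t). Substituting and equating the coefficients of cos(5t) and sin(5t) gives A = -196/2501, B = -40/2501, so y_p = -196*cos(5*t)/2501 - 40*sin(5*t)/2501.
General solution: y = -196*cos(5*t)/2501 - 40*sin(5*t)/2501 + C1*exp(6*t) + C2*exp(-4*t).
Apply the initial conditions: y(0) = -196/2501 + C1 + C2 = -1 and y'(0) = -200/2501 - 4*C2 + 6*C1 = 5. Solving gives C1 = 17/122, C2 = -87/82.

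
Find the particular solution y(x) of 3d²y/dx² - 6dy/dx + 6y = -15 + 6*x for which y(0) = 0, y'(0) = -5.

Divide through by 3: y'' - 2y' + 2y = -5 + 2*x.
Characteristic equation r² - 2r + 2 = 0 has discriminant (-2)² - 4·(2) = -4 < 0, so r = 1 ± i.
Hence y_h = C1*cos(x)*exp(x) + C2*exp(x)*sin(x).
For the particular solution try y_p = A0 + A1*x. Substituting and matching coefficients of each power of x gives A0 = -3/2, A1 = 1, so y_p = -3/2 + x.
General solution: y = -3/2 + x + C1*cos(x)*exp(x) + C2*exp(x)*sin(x).
Apply the initial conditions: y(0) = -3/2 + C1 = 0 and y'(0) = 1 + C1 + C2 = -5. Solving gives C1 = 3/2, C2 = -15/2.

y = -3/2 + x - 15*exp(x)*sin(x)/2 + 3*cos(x)*exp(x)/2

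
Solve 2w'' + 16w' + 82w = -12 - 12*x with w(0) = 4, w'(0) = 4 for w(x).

Divide through by 2: w'' + 8w' + 41w = -6 - 6*x.
Characteristic equation r² + 8r + 41 = 0 has discriminant (8)² - 4·(41) = -100 < 0, so r = -4 ± 5i.
Hence w_h = C1*cos(5*x)*exp(-4*x) + C2*exp(-4*x)*sin(5*x).
For the particular solution try w_p = A0 + A1*x. Substituting and matching coefficients of each power of x gives A0 = -198/1681, A1 = -6/41, so w_p = -198/1681 - 6*x/41.
General solution: w = -198/1681 - 6*x/41 + C1*cos(5*x)*exp(-4*x) + C2*exp(-4*x)*sin(5*x).
Apply the initial conditions: w(0) = -198/1681 + C1 = 4 and w'(0) = -6/41 - 4*C1 + 5*C2 = 4. Solving gives C1 = 6922/1681, C2 = 34658/8405.

w = -198/1681 - 6*x/41 + 6922*cos(5*x)*exp(-4*x)/1681 + 34658*exp(-4*x)*sin(5*x)/8405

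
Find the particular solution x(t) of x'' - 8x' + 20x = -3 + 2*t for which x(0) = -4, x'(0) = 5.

Characteristic equation r² - 8r + 20 = 0 has discriminant (-8)² - 4·(20) = -16 < 0, so r = 4 ± 2i.
Hence x_h = C1*cos(2*t)*exp(4*t) + C2*exp(4*t)*sin(2*t).
For the particular solution try x_p = A0 + A1*t. Substituting and matching coefficients of each power of t gives A0 = -11/100, A1 = 1/10, so x_p = -11/100 + t/10.
General solution: x = -11/100 + t/10 + C1*cos(2*t)*exp(4*t) + C2*exp(4*t)*sin(2*t).
Apply the initial conditions: x(0) = -11/100 + C1 = -4 and x'(0) = 1/10 + 2*C2 + 4*C1 = 5. Solving gives C1 = -389/100, C2 = 1023/100.

x = -11/100 + t/10 - 389*cos(2*t)*exp(4*t)/100 + 1023*exp(4*t)*sin(2*t)/100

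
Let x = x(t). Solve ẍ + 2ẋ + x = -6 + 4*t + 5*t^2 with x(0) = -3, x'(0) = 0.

Characteristic equation r² + 2r + 1 = 0 has discriminant (2)² - 4·(1) = 0, so r = -1 is a repeated root.
Hence x_h = (C1 + C2*t)*exp(-t).
For the particular solution try x_p = A0 + A1*t + A2*t^2. Substituting and matching coefficients of each power of t gives A0 = 16, A1 = -16, A2 = 5, so x_p = 16 - 16*t + 5*t^2.
General solution: x = 16 - 16*t + 5*t^2 + C1*exp(-t) + C2*t*exp(-t).
Apply the initial conditions: x(0) = 16 + C1 = -3 and x'(0) = -16 + C2 - C1 = 0. Solving gives C1 = -19, C2 = -3.

x = 16 - 19*exp(-t) - 16*t + 5*t**2 - 3*t*exp(-t)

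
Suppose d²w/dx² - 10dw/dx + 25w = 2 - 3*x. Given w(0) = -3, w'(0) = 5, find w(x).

Characteristic equation r² - 10r + 25 = 0 has discriminant (-10)² - 4·(25) = 0, so r = 5 is a repeated root.
Hence w_h = (C1 + C2*x)*exp(5*x).
For the particular solution try w_p = A0 + A1*x. Substituting and matching coefficients of each power of x gives A0 = 4/125, A1 = -3/25, so w_p = 4/125 - 3*x/25.
General solution: w = 4/125 - 3*x/25 + C1*exp(5*x) + C2*x*exp(5*x).
Apply the initial conditions: w(0) = 4/125 + C1 = -3 and w'(0) = -3/25 + C2 + 5*C1 = 5. Solving gives C1 = -379/125, C2 = 507/25.

w = 4/125 - 379*exp(5*x)/125 - 3*x/25 + 507*x*exp(5*x)/25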